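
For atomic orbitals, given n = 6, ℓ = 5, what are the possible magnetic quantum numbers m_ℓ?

-5, -4, -3, -2, -1, 0, 1, 2, 3, 4, 5

m_ℓ takes every integer from −ℓ to +ℓ. With ℓ = 5 that gives the 11 values -5, -4, -3, -2, -1, 0, 1, 2, 3, 4, 5.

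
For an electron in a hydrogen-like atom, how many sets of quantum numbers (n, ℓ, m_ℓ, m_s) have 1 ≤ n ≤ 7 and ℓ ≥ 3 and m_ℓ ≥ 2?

For each n in the range, tally the orbitals obeying ℓ ≥ 3 and m_ℓ ≥ 2:
n=4 → 2; n=5 → 5; n=6 → 9; n=7 → 14.
Orbitals: 2 + 5 + 9 + 14 = 30. Including both spin states (m_s = ±1/2) gives 2 × 30 = 60 states.

60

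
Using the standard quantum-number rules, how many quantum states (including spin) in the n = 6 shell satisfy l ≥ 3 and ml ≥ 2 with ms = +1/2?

With n = 6 the allowed l are 0, 1, …, 5.
The (l, ml) pairs meeting l ≥ 3 and ml ≥ 2 give: l=3 → 2; l=4 → 3; l=5 → 4.
Orbitals: 2 + 3 + 4 = 9. With ms fixed to a single value there is one state per orbital, giving 9 states.

9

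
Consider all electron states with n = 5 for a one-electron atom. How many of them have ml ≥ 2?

With n = 5 the allowed l are 0, 1, …, 4.
Per l-value: l=2 → 1; l=3 → 2; l=4 → 3.
Orbitals: 1 + 2 + 3 = 6. Each orbital carries two spin states, so 6 × 2 = 12 states.

12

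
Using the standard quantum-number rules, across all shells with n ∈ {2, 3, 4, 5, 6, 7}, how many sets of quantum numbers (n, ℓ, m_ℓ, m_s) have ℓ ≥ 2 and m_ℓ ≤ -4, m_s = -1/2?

For each n in the range, tally the orbitals obeying ℓ ≥ 2 and m_ℓ ≤ -4:
n=5 → 1; n=6 → 3; n=7 → 6.
Orbitals: 1 + 3 + 6 = 10. With m_s fixed to -1/2 there is one state per orbital, so 10 states.

10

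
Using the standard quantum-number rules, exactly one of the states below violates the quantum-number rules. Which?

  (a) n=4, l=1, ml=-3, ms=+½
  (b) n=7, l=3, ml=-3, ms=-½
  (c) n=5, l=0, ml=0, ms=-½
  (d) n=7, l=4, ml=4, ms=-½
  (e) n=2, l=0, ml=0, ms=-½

(a)

(a) has |ml| = 3 > l = 1, violating −l ≤ ml ≤ l.
The remaining sets (b), (c), (d), (e) satisfy all four rules.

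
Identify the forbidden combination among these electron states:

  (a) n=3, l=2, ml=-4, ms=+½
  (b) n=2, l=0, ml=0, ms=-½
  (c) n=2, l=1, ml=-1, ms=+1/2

(a) has |ml| = 4 > l = 2, violating −l ≤ ml ≤ l.
The remaining sets (b), (c) satisfy all four rules.

(a)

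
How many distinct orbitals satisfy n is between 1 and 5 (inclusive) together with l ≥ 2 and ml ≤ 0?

Work shell by shell — for each n, count the (l, ml) pairs that satisfy l ≥ 2 and ml ≤ 0:
n=3 → 3; n=4 → 7; n=5 → 12.
Total orbitals: 3 + 7 + 12 = 22.

22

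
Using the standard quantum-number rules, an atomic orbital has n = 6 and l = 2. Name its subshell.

6d

l = 2 corresponds to the letter 'd', so the subshell is 6d.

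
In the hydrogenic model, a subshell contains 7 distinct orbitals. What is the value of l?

2l+1 = 7 gives l = 3.

l = 3 (f)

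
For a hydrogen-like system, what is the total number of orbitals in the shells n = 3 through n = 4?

Shell n has n² orbitals: 3²=9 + 4²=16 = 25 orbitals.

25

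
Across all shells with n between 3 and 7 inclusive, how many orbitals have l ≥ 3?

Treat each shell separately and count matching orbitals:
n=4 → 7; n=5 → 16; n=6 → 27; n=7 → 40.
Total orbitals: 7 + 16 + 27 + 40 = 90.

90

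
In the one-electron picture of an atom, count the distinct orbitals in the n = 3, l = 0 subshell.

1

A subshell has 2l+1 orbitals; with l = 0, that's 1.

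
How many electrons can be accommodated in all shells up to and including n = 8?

408

Total orbitals = 1² + 2² + 3² + 4² + 5² + 6² + 7² + 8² = 204. Doubling for spin gives 408 electrons.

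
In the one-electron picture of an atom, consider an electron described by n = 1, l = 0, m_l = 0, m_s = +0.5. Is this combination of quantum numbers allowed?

Yes

n = 1 is a positive integer. l = 0 satisfies 0 ≤ l ≤ n−1 = 0. m_l = 0 lies in the range −l … +l (here 0). m_s = +1/2 is one of ±1/2.
All four constraints are satisfied.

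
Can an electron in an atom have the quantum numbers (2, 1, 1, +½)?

Valid

n = 2 is a positive integer. l = 1 satisfies 0 ≤ l ≤ n−1 = 1. ml = 1 lies in the range −l … +l (here −1 … 1). ms = +1/2 is one of ±1/2.
All four constraints are satisfied.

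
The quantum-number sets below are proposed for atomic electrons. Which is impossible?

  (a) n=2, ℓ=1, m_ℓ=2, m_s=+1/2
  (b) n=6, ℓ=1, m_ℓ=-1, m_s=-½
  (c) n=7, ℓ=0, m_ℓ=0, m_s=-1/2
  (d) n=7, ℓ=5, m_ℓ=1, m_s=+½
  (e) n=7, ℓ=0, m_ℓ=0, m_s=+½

(a)

(a) has |m_ℓ| = 2 > ℓ = 1, violating −ℓ ≤ m_ℓ ≤ ℓ.
The remaining sets (b), (c), (d), (e) satisfy all four rules.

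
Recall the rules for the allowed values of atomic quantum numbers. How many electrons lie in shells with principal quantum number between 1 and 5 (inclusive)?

Shell n has n² orbitals: 1²=1 + 2²=4 + 3²=9 + 4²=16 + 5²=25 = 55 orbitals.
Two spin states per orbital: 2 × 55 = 110 electrons.

110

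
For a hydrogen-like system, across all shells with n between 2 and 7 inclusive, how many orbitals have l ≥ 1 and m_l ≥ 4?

Treat each shell separately and count matching orbitals:
n=5 → 1; n=6 → 3; n=7 → 6.
Total orbitals: 1 + 3 + 6 = 10.

10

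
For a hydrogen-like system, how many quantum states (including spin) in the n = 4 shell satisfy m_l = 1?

Orbitals with m_l = 1, by l: l=1 → 1; l=2 → 1; l=3 → 1.
Orbitals: 1 + 1 + 1 = 3. Each orbital carries two spin states, so 3 × 2 = 6 states.

6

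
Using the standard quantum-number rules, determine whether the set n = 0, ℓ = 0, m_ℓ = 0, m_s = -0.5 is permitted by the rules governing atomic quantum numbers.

The principal quantum number must be a positive integer (n ≥ 1), but here n = 0.

Invalid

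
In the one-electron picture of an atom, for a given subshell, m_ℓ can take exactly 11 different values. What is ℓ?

ℓ = 5 (h)

m_ℓ ranges over 2ℓ+1 integers, so 2ℓ+1 = 11 ⇒ ℓ = 5.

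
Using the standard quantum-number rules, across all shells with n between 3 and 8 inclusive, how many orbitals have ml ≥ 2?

56

Work shell by shell — for each n, count the (l, ml) pairs that satisfy ml ≥ 2:
n=3 → 1; n=4 → 3; n=5 → 6; n=6 → 10; n=7 → 15; n=8 → 21.
Total orbitals: 1 + 3 + 6 + 10 + 15 + 21 = 56.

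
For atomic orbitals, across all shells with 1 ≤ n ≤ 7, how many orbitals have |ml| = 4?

For each n in the range, tally the orbitals obeying |ml| = 4:
n=5 → 2; n=6 → 4; n=7 → 6.
Total orbitals: 2 + 4 + 6 = 12.

12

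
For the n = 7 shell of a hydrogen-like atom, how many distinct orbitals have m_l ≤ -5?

With n = 7 the allowed l are 0, 1, …, 6.
The (l, m_l) pairs meeting m_l ≤ -5 give: l=5 → 1; l=6 → 2.
Total orbitals: 1 + 2 = 3.

3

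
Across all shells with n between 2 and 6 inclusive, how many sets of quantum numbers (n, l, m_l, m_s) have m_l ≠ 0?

Go shell by shell, enumerating (l, m_l) with m_l ≠ 0:
n=2 → 2; n=3 → 6; n=4 → 12; n=5 → 20; n=6 → 30.
Orbitals: 2 + 6 + 12 + 20 + 30 = 70. Including both spin states (m_s = ±1/2) gives 2 × 70 = 140 states.

140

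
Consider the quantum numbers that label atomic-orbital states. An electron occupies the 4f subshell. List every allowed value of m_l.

The 4f subshell has l = 3, and m_l takes every integer from −l to +l. With l = 3 that gives the 7 values -3, -2, -1, 0, 1, 2, 3.

-3, -2, -1, 0, 1, 2, 3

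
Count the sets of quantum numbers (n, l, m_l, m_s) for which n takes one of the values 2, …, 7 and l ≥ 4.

Count contributing orbitals for each principal shell:
n=5 → 9; n=6 → 20; n=7 → 33.
Orbitals: 9 + 20 + 33 = 62. Including both spin states (m_s = ±1/2) gives 2 × 62 = 124 states.

124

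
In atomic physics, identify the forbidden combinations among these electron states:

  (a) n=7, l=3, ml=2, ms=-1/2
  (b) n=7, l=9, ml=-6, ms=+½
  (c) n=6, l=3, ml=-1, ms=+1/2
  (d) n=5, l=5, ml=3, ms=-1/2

(b) and (d)

(b) has l = 9 ≥ n = 7, violating 0 ≤ l ≤ n−1.
(d) has l = 5 ≥ n = 5, violating 0 ≤ l ≤ n−1.
The remaining sets (a), (c) satisfy all four rules.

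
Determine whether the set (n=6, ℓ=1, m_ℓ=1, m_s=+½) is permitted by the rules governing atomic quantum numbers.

n = 6 is a positive integer. ℓ = 1 satisfies 0 ≤ ℓ ≤ n−1 = 5. m_ℓ = 1 lies in the range −ℓ … +ℓ (here −1 … 1). m_s = +1/2 is one of ±1/2.
All four constraints are satisfied.

Allowed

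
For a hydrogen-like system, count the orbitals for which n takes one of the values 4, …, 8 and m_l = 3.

Treat each shell separately and count matching orbitals:
n=4 → 1; n=5 → 2; n=6 → 3; n=7 → 4; n=8 → 5.
Total orbitals: 1 + 2 + 3 + 4 + 5 = 15.

15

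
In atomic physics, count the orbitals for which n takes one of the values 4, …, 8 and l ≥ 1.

Treat each shell separately and count matching orbitals:
n=4 → 15; n=5 → 24; n=6 → 35; n=7 → 48; n=8 → 63.
Total orbitals: 15 + 24 + 35 + 48 + 63 = 185.

185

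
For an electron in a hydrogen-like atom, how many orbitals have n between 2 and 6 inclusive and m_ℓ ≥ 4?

4

Treat each shell separately and count matching orbitals:
n=5 → 1; n=6 → 3.
Total orbitals: 1 + 3 = 4.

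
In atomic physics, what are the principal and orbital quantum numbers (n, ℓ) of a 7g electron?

The leading integer gives n = 7; the letter 'g' means ℓ = 4.

n = 7, ℓ = 4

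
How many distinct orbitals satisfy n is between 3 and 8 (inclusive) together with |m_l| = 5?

12

For each n in the range, tally the orbitals obeying |m_l| = 5:
n=6 → 2; n=7 → 4; n=8 → 6.
Total orbitals: 2 + 4 + 6 = 12.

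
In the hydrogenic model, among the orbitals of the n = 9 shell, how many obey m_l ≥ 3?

21

For n = 9, l ranges over 0 … 8.
The (l, m_l) pairs meeting m_l ≥ 3 give: l=3 → 1; l=4 → 2; l=5 → 3; l=6 → 4; l=7 → 5; l=8 → 6.
Total orbitals: 1 + 2 + 3 + 4 + 5 + 6 = 21.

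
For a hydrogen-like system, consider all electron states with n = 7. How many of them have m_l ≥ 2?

30

The n = 7 shell has l = 0 through 6; check each.
Contributions: l=2 → 1; l=3 → 2; l=4 → 3; l=5 → 4; l=6 → 5.
Orbitals: 1 + 2 + 3 + 4 + 5 = 15. Each orbital carries two spin states, so 15 × 2 = 30 states.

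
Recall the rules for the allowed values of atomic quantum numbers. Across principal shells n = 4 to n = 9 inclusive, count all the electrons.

542

Shell n has n² orbitals: 4²=16 + 5²=25 + 6²=36 + 7²=49 + 8²=64 + 9²=81 = 271 orbitals.
Two spin states per orbital: 2 × 271 = 542 electrons.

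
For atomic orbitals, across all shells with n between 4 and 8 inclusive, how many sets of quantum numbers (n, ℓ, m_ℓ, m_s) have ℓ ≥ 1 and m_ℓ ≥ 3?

70

Per-shell orbital counts meeting the constraint:
n=4 → 1; n=5 → 3; n=6 → 6; n=7 → 10; n=8 → 15.
Orbitals: 1 + 3 + 6 + 10 + 15 = 35. Including both spin states (m_s = ±1/2) gives 2 × 35 = 70 states.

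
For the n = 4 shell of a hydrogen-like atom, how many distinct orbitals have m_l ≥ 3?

The n = 4 shell has l = 0 through 3; check each.
Contributions: l=3 → 1.
Total orbitals: 1.

1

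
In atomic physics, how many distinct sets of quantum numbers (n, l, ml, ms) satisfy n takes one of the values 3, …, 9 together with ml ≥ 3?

112

Per-shell orbital counts meeting the constraint:
n=4 → 1; n=5 → 3; n=6 → 6; n=7 → 10; n=8 → 15; n=9 → 21.
Orbitals: 1 + 3 + 6 + 10 + 15 + 21 = 56. Including both spin states (ms = ±1/2) gives 2 × 56 = 112 states.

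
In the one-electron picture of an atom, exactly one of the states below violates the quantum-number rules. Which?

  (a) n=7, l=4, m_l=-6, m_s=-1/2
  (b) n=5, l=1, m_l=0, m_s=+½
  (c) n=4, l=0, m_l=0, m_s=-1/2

(a)

(a) has |m_l| = 6 > l = 4, violating −l ≤ m_l ≤ l.
The remaining sets (b), (c) satisfy all four rules.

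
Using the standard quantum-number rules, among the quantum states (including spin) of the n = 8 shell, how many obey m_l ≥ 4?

Go through l = 0, …, 7 (the values permitted for n = 8).
The (l, m_l) pairs meeting m_l ≥ 4 give: l=4 → 1; l=5 → 2; l=6 → 3; l=7 → 4.
Orbitals: 1 + 2 + 3 + 4 = 10. Each orbital carries two spin states, so 10 × 2 = 20 states.

20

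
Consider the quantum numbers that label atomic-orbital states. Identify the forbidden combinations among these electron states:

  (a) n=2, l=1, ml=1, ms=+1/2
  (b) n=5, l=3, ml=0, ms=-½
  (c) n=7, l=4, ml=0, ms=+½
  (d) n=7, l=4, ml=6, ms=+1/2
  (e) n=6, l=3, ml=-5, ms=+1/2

(d) and (e)

(d) has |ml| = 6 > l = 4, violating −l ≤ ml ≤ l.
(e) has |ml| = 5 > l = 3, violating −l ≤ ml ≤ l.
The remaining sets (a), (b), (c) satisfy all four rules.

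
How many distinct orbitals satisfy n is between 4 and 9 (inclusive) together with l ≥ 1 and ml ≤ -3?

Count contributing orbitals for each principal shell:
n=4 → 1; n=5 → 3; n=6 → 6; n=7 → 10; n=8 → 15; n=9 → 21.
Total orbitals: 1 + 3 + 6 + 10 + 15 + 21 = 56.

56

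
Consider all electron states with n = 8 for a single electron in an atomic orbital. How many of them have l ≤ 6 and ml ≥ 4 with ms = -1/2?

6

For n = 8, l ranges over 0 … 7.
Per l-value: l=4 → 1; l=5 → 2; l=6 → 3.
Orbitals: 1 + 2 + 3 = 6. With ms fixed to a single value there is one state per orbital, giving 6 states.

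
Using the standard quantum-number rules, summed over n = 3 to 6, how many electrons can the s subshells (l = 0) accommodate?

An s subshell (l = 0) exists for every n ≥ 1, so shells n = 3, 4, 5, 6 each contribute one — 4 subshells.
Since each s subshell holds 2(2·0+1) = 2 electrons, the total is 4 × 2 = 8.

8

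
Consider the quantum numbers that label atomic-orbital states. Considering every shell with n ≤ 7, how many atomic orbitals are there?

Total orbitals = 1² + 2² + 3² + 4² + 5² + 6² + 7² = 140.

140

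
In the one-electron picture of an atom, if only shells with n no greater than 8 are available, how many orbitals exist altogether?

Total orbitals = 1² + 2² + 3² + 4² + 5² + 6² + 7² + 8² = 204.

204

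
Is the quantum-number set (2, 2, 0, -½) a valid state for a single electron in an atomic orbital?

The orbital quantum number must satisfy 0 ≤ l ≤ n−1. With n = 2 the allowed l values are 0, 1, so l = 2 is out of range.

No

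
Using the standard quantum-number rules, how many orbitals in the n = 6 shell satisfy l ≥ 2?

32

Contributions: l=2 → 5; l=3 → 7; l=4 → 9; l=5 → 11.
Total orbitals: 5 + 7 + 9 + 11 = 32.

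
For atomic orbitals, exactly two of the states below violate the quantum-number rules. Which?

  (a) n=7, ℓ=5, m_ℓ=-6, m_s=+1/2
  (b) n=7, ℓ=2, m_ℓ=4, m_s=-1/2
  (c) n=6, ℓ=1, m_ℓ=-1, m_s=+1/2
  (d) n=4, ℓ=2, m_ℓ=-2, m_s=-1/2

(a) has |m_ℓ| = 6 > ℓ = 5, violating −ℓ ≤ m_ℓ ≤ ℓ.
(b) has |m_ℓ| = 4 > ℓ = 2, violating −ℓ ≤ m_ℓ ≤ ℓ.
The remaining sets (c), (d) satisfy all four rules.

(a) and (b)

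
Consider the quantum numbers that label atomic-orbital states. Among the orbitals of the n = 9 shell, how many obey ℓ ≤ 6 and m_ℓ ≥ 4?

6

With n = 9 the allowed ℓ are 0, 1, …, 8.
Per ℓ-value: ℓ=4 → 1; ℓ=5 → 2; ℓ=6 → 3.
Total orbitals: 1 + 2 + 3 = 6.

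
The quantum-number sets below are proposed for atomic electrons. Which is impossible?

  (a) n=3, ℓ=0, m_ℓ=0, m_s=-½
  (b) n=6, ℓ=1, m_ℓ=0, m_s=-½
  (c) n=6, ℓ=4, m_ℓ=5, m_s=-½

(c)

(c) has |m_ℓ| = 5 > ℓ = 4, violating −ℓ ≤ m_ℓ ≤ ℓ.
The remaining sets (a), (b) satisfy all four rules.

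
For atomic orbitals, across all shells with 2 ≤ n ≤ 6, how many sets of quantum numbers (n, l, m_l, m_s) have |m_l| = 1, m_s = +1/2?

30

For each n in the range, tally the orbitals obeying |m_l| = 1:
n=2 → 2; n=3 → 4; n=4 → 6; n=5 → 8; n=6 → 10.
Orbitals: 2 + 4 + 6 + 8 + 10 = 30. With m_s fixed to +1/2 there is one state per orbital, so 30 states.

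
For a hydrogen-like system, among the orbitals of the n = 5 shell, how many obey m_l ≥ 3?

3

Go through l = 0, …, 4 (the values permitted for n = 5).
Orbitals with m_l ≥ 3, by l: l=3 → 1; l=4 → 2.
Total orbitals: 1 + 2 = 3.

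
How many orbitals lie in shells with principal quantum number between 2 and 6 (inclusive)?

90

Shell n has n² orbitals: 2²=4 + 3²=9 + 4²=16 + 5²=25 + 6²=36 = 90 orbitals.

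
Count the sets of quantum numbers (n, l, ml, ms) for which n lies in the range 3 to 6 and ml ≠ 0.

136

Count contributing orbitals for each principal shell:
n=3 → 6; n=4 → 12; n=5 → 20; n=6 → 30.
Orbitals: 6 + 12 + 20 + 30 = 68. Including both spin states (ms = ±1/2) gives 2 × 68 = 136 states.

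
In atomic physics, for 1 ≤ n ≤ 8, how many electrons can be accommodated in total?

408

Total orbitals = 1² + 2² + 3² + 4² + 5² + 6² + 7² + 8² = 204. Doubling for spin gives 408 electrons.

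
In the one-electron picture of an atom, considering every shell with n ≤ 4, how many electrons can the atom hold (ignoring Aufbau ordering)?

Total orbitals = 1² + 2² + 3² + 4² = 30. Doubling for spin gives 60 electrons.

60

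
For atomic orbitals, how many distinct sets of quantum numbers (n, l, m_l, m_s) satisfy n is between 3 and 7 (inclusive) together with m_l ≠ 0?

For each n in the range, tally the orbitals obeying m_l ≠ 0:
n=3 → 6; n=4 → 12; n=5 → 20; n=6 → 30; n=7 → 42.
Orbitals: 6 + 12 + 20 + 30 + 42 = 110. Including both spin states (m_s = ±1/2) gives 2 × 110 = 220 states.

220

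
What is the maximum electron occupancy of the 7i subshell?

A subshell with l = 6 has 2l+1 = 13 orbitals, each holding 2 electrons (spin ±1/2), so 13 × 2 = 26.

26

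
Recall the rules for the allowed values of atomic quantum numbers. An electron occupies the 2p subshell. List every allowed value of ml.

-1, 0, 1

The 2p subshell has l = 1, and ml takes every integer from −l to +l. With l = 1 that gives the 3 values -1, 0, 1.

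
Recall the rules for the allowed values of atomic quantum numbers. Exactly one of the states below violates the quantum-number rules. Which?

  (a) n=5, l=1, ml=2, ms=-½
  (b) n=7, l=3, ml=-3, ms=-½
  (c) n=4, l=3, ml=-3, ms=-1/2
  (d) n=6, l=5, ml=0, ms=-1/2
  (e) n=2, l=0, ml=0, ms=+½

(a)

(a) has |ml| = 2 > l = 1, violating −l ≤ ml ≤ l.
The remaining sets (b), (c), (d), (e) satisfy all four rules.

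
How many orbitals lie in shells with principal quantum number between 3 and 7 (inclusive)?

Shell n has n² orbitals: 3²=9 + 4²=16 + 5²=25 + 6²=36 + 7²=49 = 135 orbitals.

135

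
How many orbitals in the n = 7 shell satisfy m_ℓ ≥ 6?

Go through ℓ = 0, …, 6 (the values permitted for n = 7).
Contributions: ℓ=6 → 1.
Total orbitals: 1.

1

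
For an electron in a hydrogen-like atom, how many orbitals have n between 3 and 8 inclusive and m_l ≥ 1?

83

Work shell by shell — for each n, count the (l, m_l) pairs that satisfy m_l ≥ 1:
n=3 → 3; n=4 → 6; n=5 → 10; n=6 → 15; n=7 → 21; n=8 → 28.
Total orbitals: 3 + 6 + 10 + 15 + 21 + 28 = 83.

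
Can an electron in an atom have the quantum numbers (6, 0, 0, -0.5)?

Allowed

n = 6 is a positive integer. l = 0 satisfies 0 ≤ l ≤ n−1 = 5. ml = 0 lies in the range −l … +l (here 0). ms = -1/2 is one of ±1/2.
All four constraints are satisfied.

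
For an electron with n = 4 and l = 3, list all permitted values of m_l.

-3, -2, -1, 0, 1, 2, 3

m_l takes every integer from −l to +l. With l = 3 that gives the 7 values -3, -2, -1, 0, 1, 2, 3.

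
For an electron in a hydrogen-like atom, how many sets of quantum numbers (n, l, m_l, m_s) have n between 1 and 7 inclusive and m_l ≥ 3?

40

Treat each shell separately and count matching orbitals:
n=4 → 1; n=5 → 3; n=6 → 6; n=7 → 10.
Orbitals: 1 + 3 + 6 + 10 = 20. Including both spin states (m_s = ±1/2) gives 2 × 20 = 40 states.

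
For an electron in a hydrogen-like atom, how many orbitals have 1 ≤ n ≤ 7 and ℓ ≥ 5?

Work shell by shell — for each n, count the (ℓ, m_ℓ) pairs that satisfy ℓ ≥ 5:
n=6 → 11; n=7 → 24.
Total orbitals: 11 + 24 = 35.

35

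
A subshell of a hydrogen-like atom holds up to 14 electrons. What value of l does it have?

2(2l+1) = 14 ⇒ 2l+1 = 7 ⇒ l = 3.

l = 3 (f)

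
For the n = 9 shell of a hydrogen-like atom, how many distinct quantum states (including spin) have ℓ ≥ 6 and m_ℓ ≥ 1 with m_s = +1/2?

Go through ℓ = 0, …, 8 (the values permitted for n = 9).
Per ℓ-value: ℓ=6 → 6; ℓ=7 → 7; ℓ=8 → 8.
Orbitals: 6 + 7 + 8 = 21. With m_s fixed to a single value there is one state per orbital, giving 21 states.

21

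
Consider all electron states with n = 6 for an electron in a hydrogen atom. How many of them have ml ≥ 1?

Go through l = 0, …, 5 (the values permitted for n = 6).
Orbitals with ml ≥ 1, by l: l=1 → 1; l=2 → 2; l=3 → 3; l=4 → 4; l=5 → 5.
Orbitals: 1 + 2 + 3 + 4 + 5 = 15. Each orbital carries two spin states, so 15 × 2 = 30 states.

30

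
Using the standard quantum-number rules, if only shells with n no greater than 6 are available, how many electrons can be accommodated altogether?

Total orbitals = 1² + 2² + 3² + 4² + 5² + 6² = 91. Doubling for spin gives 182 electrons.

182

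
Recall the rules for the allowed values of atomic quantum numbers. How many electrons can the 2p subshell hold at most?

A subshell with l = 1 has 2l+1 = 3 orbitals, each holding 2 electrons (spin ±1/2), so 3 × 2 = 6.

6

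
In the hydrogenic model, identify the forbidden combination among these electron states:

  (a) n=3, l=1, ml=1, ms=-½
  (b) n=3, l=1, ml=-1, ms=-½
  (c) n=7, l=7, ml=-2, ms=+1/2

(c)

(c) has l = 7 ≥ n = 7, violating 0 ≤ l ≤ n−1.
The remaining sets (a), (b) satisfy all four rules.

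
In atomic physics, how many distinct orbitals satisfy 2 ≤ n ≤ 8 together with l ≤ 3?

93

Per-shell orbital counts meeting the constraint:
n=2 → 4; n=3 → 9; n=4 → 16; n=5 → 16; n=6 → 16; n=7 → 16; n=8 → 16.
Total orbitals: 4 + 9 + 16 + 16 + 16 + 16 + 16 = 93.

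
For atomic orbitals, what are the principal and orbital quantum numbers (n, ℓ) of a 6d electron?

The leading integer gives n = 6; the letter 'd' means ℓ = 2.

n = 6, ℓ = 2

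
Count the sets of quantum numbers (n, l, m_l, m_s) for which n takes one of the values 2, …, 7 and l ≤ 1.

48

Go shell by shell, enumerating (l, m_l) with l ≤ 1:
n=2 → 4; n=3 → 4; n=4 → 4; n=5 → 4; n=6 → 4; n=7 → 4.
Orbitals: 4 + 4 + 4 + 4 + 4 + 4 = 24. Including both spin states (m_s = ±1/2) gives 2 × 24 = 48 states.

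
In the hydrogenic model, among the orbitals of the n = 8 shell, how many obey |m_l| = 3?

Per l-value: l=3 → 2; l=4 → 2; l=5 → 2; l=6 → 2; l=7 → 2.
Total orbitals: 2 + 2 + 2 + 2 + 2 = 10.

10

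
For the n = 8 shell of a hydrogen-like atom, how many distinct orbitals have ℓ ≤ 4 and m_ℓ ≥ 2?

For n = 8, ℓ ranges over 0 … 7.
The (ℓ, m_ℓ) pairs meeting ℓ ≤ 4 and m_ℓ ≥ 2 give: ℓ=2 → 1; ℓ=3 → 2; ℓ=4 → 3.
Total orbitals: 1 + 2 + 3 = 6.

6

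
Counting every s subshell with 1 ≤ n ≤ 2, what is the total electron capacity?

An s subshell (l = 0) exists for every n ≥ 1, so shells n = 1, 2 each contribute one — 2 subshells.
Since each s subshell holds 2(2·0+1) = 2 electrons, the total is 2 × 2 = 4.

4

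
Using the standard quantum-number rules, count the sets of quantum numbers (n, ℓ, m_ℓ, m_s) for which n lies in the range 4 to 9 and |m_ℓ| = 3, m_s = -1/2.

42

Work shell by shell — for each n, count the (ℓ, m_ℓ) pairs that satisfy |m_ℓ| = 3:
n=4 → 2; n=5 → 4; n=6 → 6; n=7 → 8; n=8 → 10; n=9 → 12.
Orbitals: 2 + 4 + 6 + 8 + 10 + 12 = 42. With m_s fixed to -1/2 there is one state per orbital, so 42 states.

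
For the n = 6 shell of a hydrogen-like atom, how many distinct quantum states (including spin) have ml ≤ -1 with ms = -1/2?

15

For n = 6, l ranges over 0 … 5.
Orbitals with ml ≤ -1, by l: l=1 → 1; l=2 → 2; l=3 → 3; l=4 → 4; l=5 → 5.
Orbitals: 1 + 2 + 3 + 4 + 5 = 15. With ms fixed to a single value there is one state per orbital, giving 15 states.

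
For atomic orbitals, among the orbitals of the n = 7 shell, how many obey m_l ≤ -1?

21

For n = 7, l ranges over 0 … 6.
Contributions: l=1 → 1; l=2 → 2; l=3 → 3; l=4 → 4; l=5 → 5; l=6 → 6.
Total orbitals: 1 + 2 + 3 + 4 + 5 + 6 = 21.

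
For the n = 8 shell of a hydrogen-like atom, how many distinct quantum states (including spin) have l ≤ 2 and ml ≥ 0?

With n = 8 the allowed l are 0, 1, …, 7.
Orbitals with l ≤ 2 and ml ≥ 0, by l: l=0 → 1; l=1 → 2; l=2 → 3.
Orbitals: 1 + 2 + 3 = 6. Each orbital carries two spin states, so 6 × 2 = 12 states.

12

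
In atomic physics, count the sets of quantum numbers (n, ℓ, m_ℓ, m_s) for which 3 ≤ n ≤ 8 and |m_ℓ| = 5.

24

Treat each shell separately and count matching orbitals:
n=6 → 2; n=7 → 4; n=8 → 6.
Orbitals: 2 + 4 + 6 = 12. Including both spin states (m_s = ±1/2) gives 2 × 12 = 24 states.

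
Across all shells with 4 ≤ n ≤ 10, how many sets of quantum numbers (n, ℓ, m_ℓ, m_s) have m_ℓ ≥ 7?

Per-shell orbital counts meeting the constraint:
n=8 → 1; n=9 → 3; n=10 → 6.
Orbitals: 1 + 3 + 6 = 10. Including both spin states (m_s = ±1/2) gives 2 × 10 = 20 states.

20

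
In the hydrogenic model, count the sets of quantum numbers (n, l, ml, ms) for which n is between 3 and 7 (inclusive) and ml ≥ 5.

For each n in the range, tally the orbitals obeying ml ≥ 5:
n=6 → 1; n=7 → 3.
Orbitals: 1 + 3 = 4. Including both spin states (ms = ±1/2) gives 2 × 4 = 8 states.

8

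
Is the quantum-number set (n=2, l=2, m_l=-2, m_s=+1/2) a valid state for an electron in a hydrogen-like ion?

Invalid

The orbital quantum number must satisfy 0 ≤ l ≤ n−1. With n = 2 the allowed l values are 0, 1, so l = 2 is out of range.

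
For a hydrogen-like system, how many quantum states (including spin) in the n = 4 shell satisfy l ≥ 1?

30

The n = 4 shell has l = 0 through 3; check each.
The (l, m_l) pairs meeting l ≥ 1 give: l=1 → 3; l=2 → 5; l=3 → 7.
Orbitals: 3 + 5 + 7 = 15. Each orbital carries two spin states, so 15 × 2 = 30 states.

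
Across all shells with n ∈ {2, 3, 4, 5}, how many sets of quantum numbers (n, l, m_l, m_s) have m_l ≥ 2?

20

Go shell by shell, enumerating (l, m_l) with m_l ≥ 2:
n=3 → 1; n=4 → 3; n=5 → 6.
Orbitals: 1 + 3 + 6 = 10. Including both spin states (m_s = ±1/2) gives 2 × 10 = 20 states.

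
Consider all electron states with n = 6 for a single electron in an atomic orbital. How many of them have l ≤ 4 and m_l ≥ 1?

20

The n = 6 shell has l = 0 through 5; check each.
The (l, m_l) pairs meeting l ≤ 4 and m_l ≥ 1 give: l=1 → 1; l=2 → 2; l=3 → 3; l=4 → 4.
Orbitals: 1 + 2 + 3 + 4 = 10. Each orbital carries two spin states, so 10 × 2 = 20 states.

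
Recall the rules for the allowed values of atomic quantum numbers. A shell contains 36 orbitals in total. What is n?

n = 6

n² = 36 ⇒ n = 6.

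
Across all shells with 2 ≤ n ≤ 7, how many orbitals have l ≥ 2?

115

Treat each shell separately and count matching orbitals:
n=3 → 5; n=4 → 12; n=5 → 21; n=6 → 32; n=7 → 45.
Total orbitals: 5 + 12 + 21 + 32 + 45 = 115.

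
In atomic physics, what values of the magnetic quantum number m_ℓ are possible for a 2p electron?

-1, 0, 1

The 2p subshell has ℓ = 1, and m_ℓ takes every integer from −ℓ to +ℓ. With ℓ = 1 that gives the 3 values -1, 0, 1.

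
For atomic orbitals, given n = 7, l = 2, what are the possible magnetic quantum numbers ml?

-2, -1, 0, 1, 2

ml takes every integer from −l to +l. With l = 2 that gives the 5 values -2, -1, 0, 1, 2.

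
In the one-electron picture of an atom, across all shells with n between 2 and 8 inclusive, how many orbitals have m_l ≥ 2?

56

Per-shell orbital counts meeting the constraint:
n=3 → 1; n=4 → 3; n=5 → 6; n=6 → 10; n=7 → 15; n=8 → 21.
Total orbitals: 1 + 3 + 6 + 10 + 15 + 21 = 56.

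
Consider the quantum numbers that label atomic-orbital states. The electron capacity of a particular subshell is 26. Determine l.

2(2l+1) = 26 ⇒ 2l+1 = 13 ⇒ l = 6.

l = 6 (i)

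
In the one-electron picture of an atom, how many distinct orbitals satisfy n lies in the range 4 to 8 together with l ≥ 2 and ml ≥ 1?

Count contributing orbitals for each principal shell:
n=4 → 5; n=5 → 9; n=6 → 14; n=7 → 20; n=8 → 27.
Total orbitals: 5 + 9 + 14 + 20 + 27 = 75.

75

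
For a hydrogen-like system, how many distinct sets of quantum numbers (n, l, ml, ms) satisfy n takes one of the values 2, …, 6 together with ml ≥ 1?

Go shell by shell, enumerating (l, ml) with ml ≥ 1:
n=2 → 1; n=3 → 3; n=4 → 6; n=5 → 10; n=6 → 15.
Orbitals: 1 + 3 + 6 + 10 + 15 = 35. Including both spin states (ms = ±1/2) gives 2 × 35 = 70 states.

70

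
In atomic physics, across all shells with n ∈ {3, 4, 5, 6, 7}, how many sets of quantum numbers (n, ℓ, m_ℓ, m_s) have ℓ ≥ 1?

260

Per-shell orbital counts meeting the constraint:
n=3 → 8; n=4 → 15; n=5 → 24; n=6 → 35; n=7 → 48.
Orbitals: 8 + 15 + 24 + 35 + 48 = 130. Including both spin states (m_s = ±1/2) gives 2 × 130 = 260 states.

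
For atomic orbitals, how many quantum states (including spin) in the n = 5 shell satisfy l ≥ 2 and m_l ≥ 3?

6

Go through l = 0, …, 4 (the values permitted for n = 5).
Per l-value: l=3 → 1; l=4 → 2.
Orbitals: 1 + 2 = 3. Each orbital carries two spin states, so 3 × 2 = 6 states.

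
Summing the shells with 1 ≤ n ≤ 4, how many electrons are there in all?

60

Shell n has n² orbitals: 1²=1 + 2²=4 + 3²=9 + 4²=16 = 30 orbitals.
Two spin states per orbital: 2 × 30 = 60 electrons.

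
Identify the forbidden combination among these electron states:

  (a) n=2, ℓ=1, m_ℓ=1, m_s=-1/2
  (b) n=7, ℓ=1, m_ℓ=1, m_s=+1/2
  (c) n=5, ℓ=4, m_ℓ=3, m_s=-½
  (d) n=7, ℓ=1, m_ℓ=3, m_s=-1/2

(d) has |m_ℓ| = 3 > ℓ = 1, violating −ℓ ≤ m_ℓ ≤ ℓ.
The remaining sets (a), (b), (c) satisfy all four rules.

(d)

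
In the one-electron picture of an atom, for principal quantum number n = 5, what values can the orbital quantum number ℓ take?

0, 1, 2, 3, 4

ℓ is an integer with 0 ≤ ℓ ≤ n−1, so for n = 5: ℓ = 0, 1, 2, 3, 4.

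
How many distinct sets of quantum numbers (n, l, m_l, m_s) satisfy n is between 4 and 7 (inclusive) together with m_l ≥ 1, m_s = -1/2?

52

Go shell by shell, enumerating (l, m_l) with m_l ≥ 1:
n=4 → 6; n=5 → 10; n=6 → 15; n=7 → 21.
Orbitals: 6 + 10 + 15 + 21 = 52. With m_s fixed to -1/2 there is one state per orbital, so 52 states.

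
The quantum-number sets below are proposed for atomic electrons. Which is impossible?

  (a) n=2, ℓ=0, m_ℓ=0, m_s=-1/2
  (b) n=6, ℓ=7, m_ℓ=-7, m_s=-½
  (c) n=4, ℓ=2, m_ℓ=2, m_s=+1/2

(b) has ℓ = 7 ≥ n = 6, violating 0 ≤ ℓ ≤ n−1.
The remaining sets (a), (c) satisfy all four rules.

(b)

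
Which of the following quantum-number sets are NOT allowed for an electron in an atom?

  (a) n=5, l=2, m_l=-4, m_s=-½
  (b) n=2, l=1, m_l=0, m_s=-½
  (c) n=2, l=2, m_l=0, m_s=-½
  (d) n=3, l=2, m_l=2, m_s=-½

(a) has |m_l| = 4 > l = 2, violating −l ≤ m_l ≤ l.
(c) has l = 2 ≥ n = 2, violating 0 ≤ l ≤ n−1.
The remaining sets (b), (d) satisfy all four rules.

(a) and (c)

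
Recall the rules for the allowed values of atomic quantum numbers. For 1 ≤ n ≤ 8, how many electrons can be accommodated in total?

408

Total orbitals = 1² + 2² + 3² + 4² + 5² + 6² + 7² + 8² = 204. Doubling for spin gives 408 electrons.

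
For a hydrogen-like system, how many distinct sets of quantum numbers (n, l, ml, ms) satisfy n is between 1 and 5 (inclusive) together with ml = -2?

12

Work shell by shell — for each n, count the (l, ml) pairs that satisfy ml = -2:
n=3 → 1; n=4 → 2; n=5 → 3.
Orbitals: 1 + 2 + 3 = 6. Including both spin states (ms = ±1/2) gives 2 × 6 = 12 states.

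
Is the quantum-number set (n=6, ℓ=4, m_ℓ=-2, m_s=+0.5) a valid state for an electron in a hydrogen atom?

Yes

n = 6 is a positive integer. ℓ = 4 satisfies 0 ≤ ℓ ≤ n−1 = 5. m_ℓ = -2 lies in the range −ℓ … +ℓ (here −4 … 4). m_s = +1/2 is one of ±1/2.
All four constraints are satisfied.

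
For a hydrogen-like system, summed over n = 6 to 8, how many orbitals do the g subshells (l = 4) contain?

27

A g subshell (l = 4) exists for every n ≥ 5, so shells n = 6, 7, 8 each contribute one — 3 subshells.
Since each g subshell has 2·4+1 = 9 orbitals, the total is 3 × 9 = 27.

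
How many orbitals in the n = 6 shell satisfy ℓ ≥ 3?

27

Go through ℓ = 0, …, 5 (the values permitted for n = 6).
Orbitals with ℓ ≥ 3, by ℓ: ℓ=3 → 7; ℓ=4 → 9; ℓ=5 → 11.
Total orbitals: 7 + 9 + 11 = 27.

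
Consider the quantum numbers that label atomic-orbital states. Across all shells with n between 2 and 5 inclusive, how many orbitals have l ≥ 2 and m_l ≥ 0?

For each n in the range, tally the orbitals obeying l ≥ 2 and m_l ≥ 0:
n=3 → 3; n=4 → 7; n=5 → 12.
Total orbitals: 3 + 7 + 12 = 22.

22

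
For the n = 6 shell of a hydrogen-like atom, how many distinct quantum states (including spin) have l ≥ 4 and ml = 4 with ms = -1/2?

2

Contributions: l=4 → 1; l=5 → 1.
Orbitals: 1 + 1 = 2. With ms fixed to a single value there is one state per orbital, giving 2 states.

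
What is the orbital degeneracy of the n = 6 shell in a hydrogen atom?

36

The n = 6 shell contains n² = 6² = 36 orbitals.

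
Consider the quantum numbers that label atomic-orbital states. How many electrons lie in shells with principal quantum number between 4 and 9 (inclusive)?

542

Shell n has n² orbitals: 4²=16 + 5²=25 + 6²=36 + 7²=49 + 8²=64 + 9²=81 = 271 orbitals.
Two spin states per orbital: 2 × 271 = 542 electrons.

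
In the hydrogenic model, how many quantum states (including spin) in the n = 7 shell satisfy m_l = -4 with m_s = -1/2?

3

For n = 7, l ranges over 0 … 6.
Orbitals with m_l = -4, by l: l=4 → 1; l=5 → 1; l=6 → 1.
Orbitals: 1 + 1 + 1 = 3. With m_s fixed to a single value there is one state per orbital, giving 3 states.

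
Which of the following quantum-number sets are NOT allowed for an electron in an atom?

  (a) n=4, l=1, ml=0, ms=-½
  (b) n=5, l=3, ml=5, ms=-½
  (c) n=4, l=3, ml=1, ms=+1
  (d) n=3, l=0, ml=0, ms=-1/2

(b) and (c)

(b) has |ml| = 5 > l = 3, violating −l ≤ ml ≤ l.
(c) has ms = +1, but an electron's spin must be ±1/2.
The remaining sets (a), (d) satisfy all four rules.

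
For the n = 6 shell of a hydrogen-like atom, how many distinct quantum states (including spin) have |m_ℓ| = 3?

Contributions: ℓ=3 → 2; ℓ=4 → 2; ℓ=5 → 2.
Orbitals: 2 + 2 + 2 = 6. Each orbital carries two spin states, so 6 × 2 = 12 states.

12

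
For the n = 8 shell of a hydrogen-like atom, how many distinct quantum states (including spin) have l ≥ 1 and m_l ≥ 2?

For n = 8, l ranges over 0 … 7.
Orbitals with l ≥ 1 and m_l ≥ 2, by l: l=2 → 1; l=3 → 2; l=4 → 3; l=5 → 4; l=6 → 5; l=7 → 6.
Orbitals: 1 + 2 + 3 + 4 + 5 + 6 = 21. Each orbital carries two spin states, so 21 × 2 = 42 states.

42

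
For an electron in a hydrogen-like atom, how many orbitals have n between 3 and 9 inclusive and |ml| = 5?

Treat each shell separately and count matching orbitals:
n=6 → 2; n=7 → 4; n=8 → 6; n=9 → 8.
Total orbitals: 2 + 4 + 6 + 8 = 20.

20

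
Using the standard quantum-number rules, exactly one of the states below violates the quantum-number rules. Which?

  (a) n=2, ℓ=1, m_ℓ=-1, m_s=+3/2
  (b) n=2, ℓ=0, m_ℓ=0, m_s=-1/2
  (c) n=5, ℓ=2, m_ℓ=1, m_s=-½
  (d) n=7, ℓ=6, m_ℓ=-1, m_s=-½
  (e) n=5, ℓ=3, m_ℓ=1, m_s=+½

(a)

(a) has m_s = +3/2, but an electron's spin must be ±1/2.
The remaining sets (b), (c), (d), (e) satisfy all four rules.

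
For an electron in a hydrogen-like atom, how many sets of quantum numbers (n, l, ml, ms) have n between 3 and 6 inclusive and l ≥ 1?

Per-shell orbital counts meeting the constraint:
n=3 → 8; n=4 → 15; n=5 → 24; n=6 → 35.
Orbitals: 8 + 15 + 24 + 35 = 82. Including both spin states (ms = ±1/2) gives 2 × 82 = 164 states.

164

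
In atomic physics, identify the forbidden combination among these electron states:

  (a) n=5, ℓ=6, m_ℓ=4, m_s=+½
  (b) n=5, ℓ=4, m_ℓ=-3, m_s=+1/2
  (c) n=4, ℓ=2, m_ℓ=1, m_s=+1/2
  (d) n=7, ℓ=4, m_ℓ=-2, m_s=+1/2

(a)

(a) has ℓ = 6 ≥ n = 5, violating 0 ≤ ℓ ≤ n−1.
The remaining sets (b), (c), (d) satisfy all four rules.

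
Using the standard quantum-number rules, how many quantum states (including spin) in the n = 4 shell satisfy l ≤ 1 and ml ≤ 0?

6

With n = 4 the allowed l are 0, 1, …, 3.
Orbitals with l ≤ 1 and ml ≤ 0, by l: l=0 → 1; l=1 → 2.
Orbitals: 1 + 2 = 3. Each orbital carries two spin states, so 3 × 2 = 6 states.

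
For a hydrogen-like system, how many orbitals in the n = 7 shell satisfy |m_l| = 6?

For n = 7, l ranges over 0 … 6.
Per l-value: l=6 → 2.
Total orbitals: 2.

2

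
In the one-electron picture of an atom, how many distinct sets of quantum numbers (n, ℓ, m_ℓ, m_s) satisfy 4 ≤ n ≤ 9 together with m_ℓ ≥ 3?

112

For each n in the range, tally the orbitals obeying m_ℓ ≥ 3:
n=4 → 1; n=5 → 3; n=6 → 6; n=7 → 10; n=8 → 15; n=9 → 21.
Orbitals: 1 + 3 + 6 + 10 + 15 + 21 = 56. Including both spin states (m_s = ±1/2) gives 2 × 56 = 112 states.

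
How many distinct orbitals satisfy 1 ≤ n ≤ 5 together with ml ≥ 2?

Go shell by shell, enumerating (l, ml) with ml ≥ 2:
n=3 → 1; n=4 → 3; n=5 → 6.
Total orbitals: 1 + 3 + 6 = 10.

10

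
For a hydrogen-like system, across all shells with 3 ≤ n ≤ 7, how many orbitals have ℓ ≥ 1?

130

Count contributing orbitals for each principal shell:
n=3 → 8; n=4 → 15; n=5 → 24; n=6 → 35; n=7 → 48.
Total orbitals: 8 + 15 + 24 + 35 + 48 = 130.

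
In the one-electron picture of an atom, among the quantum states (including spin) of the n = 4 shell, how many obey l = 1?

6

For n = 4, l ranges over 0 … 3.
Per l-value: l=1 → 3.
Orbitals: 3. Each orbital carries two spin states, so 3 × 2 = 6 states.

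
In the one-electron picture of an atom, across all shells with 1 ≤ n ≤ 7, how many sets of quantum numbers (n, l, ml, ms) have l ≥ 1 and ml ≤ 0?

154

Go shell by shell, enumerating (l, ml) with l ≥ 1 and ml ≤ 0:
n=2 → 2; n=3 → 5; n=4 → 9; n=5 → 14; n=6 → 20; n=7 → 27.
Orbitals: 2 + 5 + 9 + 14 + 20 + 27 = 77. Including both spin states (ms = ±1/2) gives 2 × 77 = 154 states.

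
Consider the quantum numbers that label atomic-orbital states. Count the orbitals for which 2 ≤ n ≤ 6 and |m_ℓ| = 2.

20

Count contributing orbitals for each principal shell:
n=3 → 2; n=4 → 4; n=5 → 6; n=6 → 8.
Total orbitals: 2 + 4 + 6 + 8 = 20.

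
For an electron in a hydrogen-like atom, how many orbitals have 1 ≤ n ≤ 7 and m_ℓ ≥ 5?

Count contributing orbitals for each principal shell:
n=6 → 1; n=7 → 3.
Total orbitals: 1 + 3 = 4.

4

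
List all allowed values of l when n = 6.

l is an integer with 0 ≤ l ≤ n−1, so for n = 6: l = 0, 1, 2, 3, 4, 5.

0, 1, 2, 3, 4, 5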